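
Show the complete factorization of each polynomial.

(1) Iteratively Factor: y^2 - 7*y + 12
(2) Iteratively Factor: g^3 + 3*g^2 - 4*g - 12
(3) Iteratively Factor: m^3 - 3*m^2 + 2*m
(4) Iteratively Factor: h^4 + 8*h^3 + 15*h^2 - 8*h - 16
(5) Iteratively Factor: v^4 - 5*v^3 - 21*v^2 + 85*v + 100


(1) = (y - 3)*(y - 4)
(2) = (g + 3)*(g^2 - 4) = (g - 2)*(g + 3)*(g + 2)
(3) = (m - 2)*(m^2 - m) = (m - 2)*(m - 1)*(m)
(4) = (h + 1)*(h^3 + 7*h^2 + 8*h - 16) = (h + 1)*(h + 4)*(h^2 + 3*h - 4) = (h + 1)*(h + 4)^2*(h - 1)
(5) = (v + 4)*(v^3 - 9*v^2 + 15*v + 25) = (v + 1)*(v + 4)*(v^2 - 10*v + 25) = (v - 5)*(v + 1)*(v + 4)*(v - 5)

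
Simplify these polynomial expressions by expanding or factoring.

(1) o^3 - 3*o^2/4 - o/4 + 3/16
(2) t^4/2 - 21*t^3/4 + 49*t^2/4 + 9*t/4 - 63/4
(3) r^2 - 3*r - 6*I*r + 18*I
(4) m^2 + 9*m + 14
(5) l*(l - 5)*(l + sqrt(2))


(1) = (o - 3/4)*(o - 1/2)*(o + 1/2)
(2) = (t/2 + 1/2)*(t - 7)*(t - 3)*(t - 3/2)
(3) = (r - 3)*(r - 6*I)
(4) = (m + 2)*(m + 7)
(5) = l^3 - 5*l^2 + sqrt(2)*l^2 - 5*sqrt(2)*l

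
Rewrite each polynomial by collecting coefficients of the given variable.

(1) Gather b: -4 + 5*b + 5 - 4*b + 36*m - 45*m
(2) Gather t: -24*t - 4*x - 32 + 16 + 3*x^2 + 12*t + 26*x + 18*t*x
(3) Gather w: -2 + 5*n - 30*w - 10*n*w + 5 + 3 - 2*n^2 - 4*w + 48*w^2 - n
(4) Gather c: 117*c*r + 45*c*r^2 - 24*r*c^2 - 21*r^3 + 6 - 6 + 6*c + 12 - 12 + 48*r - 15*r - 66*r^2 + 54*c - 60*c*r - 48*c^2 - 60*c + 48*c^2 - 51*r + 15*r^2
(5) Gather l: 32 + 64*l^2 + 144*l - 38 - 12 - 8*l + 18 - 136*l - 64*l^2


(1) = b - 9*m + 1
(2) = t*(18*x - 12) + 3*x^2 + 22*x - 16
(3) = -2*n^2 + 4*n + 48*w^2 + w*(-10*n - 34) + 6
(4) = -24*c^2*r + c*(45*r^2 + 57*r) - 21*r^3 - 51*r^2 - 18*r
(5) = 0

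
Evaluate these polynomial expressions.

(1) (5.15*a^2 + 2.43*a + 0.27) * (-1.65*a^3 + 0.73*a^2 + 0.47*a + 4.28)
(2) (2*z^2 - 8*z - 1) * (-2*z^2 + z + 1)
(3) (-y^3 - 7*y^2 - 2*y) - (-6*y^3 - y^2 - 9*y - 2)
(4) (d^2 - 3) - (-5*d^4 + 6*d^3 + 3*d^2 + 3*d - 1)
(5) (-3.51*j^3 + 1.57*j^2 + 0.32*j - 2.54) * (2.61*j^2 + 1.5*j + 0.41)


(1) = -8.4975*a^5 - 0.25*a^4 + 3.7489*a^3 + 23.3812*a^2 + 10.5273*a + 1.1556
(2) = -4*z^4 + 18*z^3 - 4*z^2 - 9*z - 1
(3) = 5*y^3 - 6*y^2 + 7*y + 2
(4) = 5*d^4 - 6*d^3 - 2*d^2 - 3*d - 2
(5) = -9.1611*j^5 - 1.1673*j^4 + 1.7511*j^3 - 5.5057*j^2 - 3.6788*j - 1.0414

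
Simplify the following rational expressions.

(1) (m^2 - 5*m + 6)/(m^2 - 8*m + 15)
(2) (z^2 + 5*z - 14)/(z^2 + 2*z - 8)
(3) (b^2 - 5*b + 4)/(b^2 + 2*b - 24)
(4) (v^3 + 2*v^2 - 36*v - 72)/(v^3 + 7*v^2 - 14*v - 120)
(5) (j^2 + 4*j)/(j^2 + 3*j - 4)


(1) = (m - 2)/(m - 5)
(2) = (z + 7)/(z + 4)
(3) = (b - 1)/(b + 6)
(4) = (v^2 - 4*v - 12)/(v^2 + v - 20)
(5) = j/(j - 1)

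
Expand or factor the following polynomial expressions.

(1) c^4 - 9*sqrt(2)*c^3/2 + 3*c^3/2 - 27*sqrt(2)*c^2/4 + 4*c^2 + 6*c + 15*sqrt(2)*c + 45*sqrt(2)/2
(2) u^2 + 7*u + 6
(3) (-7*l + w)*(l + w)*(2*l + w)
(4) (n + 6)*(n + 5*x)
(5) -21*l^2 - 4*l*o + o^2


(1) = (c + 3/2)*(c - 3*sqrt(2))*(c - 5*sqrt(2)/2)*(c + sqrt(2))
(2) = (u + 1)*(u + 6)
(3) = -14*l^3 - 19*l^2*w - 4*l*w^2 + w^3
(4) = n^2 + 5*n*x + 6*n + 30*x
(5) = (-7*l + o)*(3*l + o)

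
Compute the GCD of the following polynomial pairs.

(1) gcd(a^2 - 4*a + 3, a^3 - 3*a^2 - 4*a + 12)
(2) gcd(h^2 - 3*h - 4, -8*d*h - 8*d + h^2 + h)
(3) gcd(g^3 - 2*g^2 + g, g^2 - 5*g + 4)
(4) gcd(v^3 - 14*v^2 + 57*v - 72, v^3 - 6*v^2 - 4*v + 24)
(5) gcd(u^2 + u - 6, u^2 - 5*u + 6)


(1) = gcd((a - 3)*(a - 1), (a - 3)*(a - 2)*(a + 2)) = a - 3
(2) = h + 1
(3) = gcd(g*(g - 1)^2, (g - 4)*(g - 1)) = g - 1
(4) = 1
(5) = u - 2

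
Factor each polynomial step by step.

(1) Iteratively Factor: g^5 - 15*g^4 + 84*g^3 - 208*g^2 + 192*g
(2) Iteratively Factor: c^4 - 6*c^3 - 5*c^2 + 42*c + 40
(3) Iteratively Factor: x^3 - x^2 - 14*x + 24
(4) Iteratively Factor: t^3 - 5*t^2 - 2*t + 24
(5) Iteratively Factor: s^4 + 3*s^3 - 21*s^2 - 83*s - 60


(1) = (g)*(g^4 - 15*g^3 + 84*g^2 - 208*g + 192) = g*(g - 4)*(g^3 - 11*g^2 + 40*g - 48) = g*(g - 4)^2*(g^2 - 7*g + 12) = g*(g - 4)^3*(g - 3)
(2) = (c + 2)*(c^3 - 8*c^2 + 11*c + 20) = (c + 1)*(c + 2)*(c^2 - 9*c + 20) = (c - 5)*(c + 1)*(c + 2)*(c - 4)
(3) = (x - 2)*(x^2 + x - 12) = (x - 3)*(x - 2)*(x + 4)
(4) = (t - 4)*(t^2 - t - 6) = (t - 4)*(t - 3)*(t + 2)
(5) = (s + 3)*(s^3 - 21*s - 20) = (s + 1)*(s + 3)*(s^2 - s - 20) = (s + 1)*(s + 3)*(s + 4)*(s - 5)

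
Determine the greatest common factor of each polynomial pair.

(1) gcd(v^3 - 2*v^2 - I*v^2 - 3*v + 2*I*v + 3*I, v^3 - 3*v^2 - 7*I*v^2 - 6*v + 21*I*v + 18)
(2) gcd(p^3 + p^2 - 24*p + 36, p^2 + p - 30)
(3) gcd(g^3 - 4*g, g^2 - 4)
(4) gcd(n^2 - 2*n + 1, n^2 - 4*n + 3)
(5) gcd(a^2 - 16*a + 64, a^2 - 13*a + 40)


(1) = gcd((v - 3)*(v + 1)*(v - I), (v - 3)*(v - 6*I)*(v - I)) = v^2 + v*(-3 - I) + 3*I
(2) = gcd((p - 3)*(p - 2)*(p + 6), (p - 5)*(p + 6)) = p + 6
(3) = gcd(g*(g - 2)*(g + 2), (g - 2)*(g + 2)) = g^2 - 4
(4) = n - 1
(5) = gcd((a - 8)^2, (a - 8)*(a - 5)) = a - 8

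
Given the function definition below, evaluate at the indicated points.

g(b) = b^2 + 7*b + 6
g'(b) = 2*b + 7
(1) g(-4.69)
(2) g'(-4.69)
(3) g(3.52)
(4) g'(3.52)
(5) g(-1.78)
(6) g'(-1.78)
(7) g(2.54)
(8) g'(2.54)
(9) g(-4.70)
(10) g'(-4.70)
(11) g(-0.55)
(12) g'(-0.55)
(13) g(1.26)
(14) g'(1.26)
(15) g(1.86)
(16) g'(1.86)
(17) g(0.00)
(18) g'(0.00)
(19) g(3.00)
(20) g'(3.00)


(1) = -4.83
(2) = -2.38
(3) = 43.03
(4) = 14.04
(5) = -3.29
(6) = 3.44
(7) = 30.23
(8) = 12.08
(9) = -4.81
(10) = -2.40
(11) = 2.45
(12) = 5.90
(13) = 16.41
(14) = 9.52
(15) = 22.48
(16) = 10.72
(17) = 6.00
(18) = 7.00
(19) = 36.00
(20) = 13.00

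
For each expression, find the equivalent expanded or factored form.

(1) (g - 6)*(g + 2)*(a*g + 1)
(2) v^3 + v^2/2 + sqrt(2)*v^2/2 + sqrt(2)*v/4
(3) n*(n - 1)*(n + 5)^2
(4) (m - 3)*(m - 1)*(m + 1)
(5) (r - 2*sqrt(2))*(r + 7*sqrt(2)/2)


(1) = a*g^3 - 4*a*g^2 - 12*a*g + g^2 - 4*g - 12
(2) = v*(v + 1/2)*(v + sqrt(2)/2)
(3) = n^4 + 9*n^3 + 15*n^2 - 25*n
(4) = m^3 - 3*m^2 - m + 3
(5) = r^2 + 3*sqrt(2)*r/2 - 14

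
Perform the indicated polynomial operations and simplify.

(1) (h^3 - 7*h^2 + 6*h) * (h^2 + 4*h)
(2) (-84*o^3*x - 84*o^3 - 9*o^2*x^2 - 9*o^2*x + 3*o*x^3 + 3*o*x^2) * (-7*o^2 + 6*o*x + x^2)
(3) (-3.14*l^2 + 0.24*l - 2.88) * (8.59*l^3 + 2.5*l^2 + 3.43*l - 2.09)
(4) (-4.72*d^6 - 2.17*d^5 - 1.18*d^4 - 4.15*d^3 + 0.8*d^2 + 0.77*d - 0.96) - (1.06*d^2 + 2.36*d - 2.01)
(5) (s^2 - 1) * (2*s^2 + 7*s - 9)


(1) = h^5 - 3*h^4 - 22*h^3 + 24*h^2
(2) = 588*o^5*x + 588*o^5 - 441*o^4*x^2 - 441*o^4*x - 159*o^3*x^3 - 159*o^3*x^2 + 9*o^2*x^4 + 9*o^2*x^3 + 3*o*x^5 + 3*o*x^4
(3) = -26.9726*l^5 - 5.7884*l^4 - 34.9094*l^3 + 0.1858*l^2 - 10.38*l + 6.0192
(4) = -4.72*d^6 - 2.17*d^5 - 1.18*d^4 - 4.15*d^3 - 0.26*d^2 - 1.59*d + 1.05
(5) = 2*s^4 + 7*s^3 - 11*s^2 - 7*s + 9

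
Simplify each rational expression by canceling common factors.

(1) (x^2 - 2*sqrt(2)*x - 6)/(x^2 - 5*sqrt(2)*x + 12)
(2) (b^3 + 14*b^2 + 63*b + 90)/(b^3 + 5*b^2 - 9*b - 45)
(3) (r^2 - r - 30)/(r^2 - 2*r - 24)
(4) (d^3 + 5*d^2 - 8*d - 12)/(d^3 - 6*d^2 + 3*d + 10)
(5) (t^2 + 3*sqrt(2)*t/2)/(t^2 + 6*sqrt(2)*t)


(1) = (x + sqrt(2))/(x - 2*sqrt(2))
(2) = (b + 6)/(b - 3)
(3) = (r + 5)/(r + 4)
(4) = (d + 6)/(d - 5)
(5) = (2*t + 3*sqrt(2))/(2*t + 12*sqrt(2))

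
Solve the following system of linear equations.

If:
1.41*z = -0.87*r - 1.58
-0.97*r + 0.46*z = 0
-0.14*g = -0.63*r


Then:
g = -1.85
r = -0.41
z = -0.87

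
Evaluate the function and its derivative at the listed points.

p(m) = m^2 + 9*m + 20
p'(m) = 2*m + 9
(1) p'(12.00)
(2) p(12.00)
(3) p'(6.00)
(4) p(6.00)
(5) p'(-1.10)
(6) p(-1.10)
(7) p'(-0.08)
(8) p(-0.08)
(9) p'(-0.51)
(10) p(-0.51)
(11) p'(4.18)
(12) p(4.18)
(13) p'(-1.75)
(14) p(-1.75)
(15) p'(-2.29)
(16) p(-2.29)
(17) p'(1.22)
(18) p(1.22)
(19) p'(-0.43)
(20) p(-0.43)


(1) = 33.00
(2) = 272.00
(3) = 21.00
(4) = 110.00
(5) = 6.80
(6) = 11.31
(7) = 8.84
(8) = 19.29
(9) = 7.98
(10) = 15.67
(11) = 17.36
(12) = 75.09
(13) = 5.50
(14) = 7.31
(15) = 4.42
(16) = 4.63
(17) = 11.44
(18) = 32.47
(19) = 8.14
(20) = 16.31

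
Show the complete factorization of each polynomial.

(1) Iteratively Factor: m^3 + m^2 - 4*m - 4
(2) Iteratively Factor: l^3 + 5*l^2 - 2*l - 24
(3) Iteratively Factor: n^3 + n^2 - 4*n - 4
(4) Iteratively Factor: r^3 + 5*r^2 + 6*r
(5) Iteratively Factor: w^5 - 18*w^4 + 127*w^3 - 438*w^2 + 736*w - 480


(1) = (m + 1)*(m^2 - 4) = (m + 1)*(m + 2)*(m - 2)
(2) = (l + 3)*(l^2 + 2*l - 8) = (l - 2)*(l + 3)*(l + 4)
(3) = (n + 1)*(n^2 - 4) = (n + 1)*(n + 2)*(n - 2)
(4) = (r + 2)*(r^2 + 3*r) = r*(r + 2)*(r + 3)
(5) = (w - 2)*(w^4 - 16*w^3 + 95*w^2 - 248*w + 240) = (w - 5)*(w - 2)*(w^3 - 11*w^2 + 40*w - 48) = (w - 5)*(w - 4)*(w - 2)*(w^2 - 7*w + 12) = (w - 5)*(w - 4)*(w - 3)*(w - 2)*(w - 4)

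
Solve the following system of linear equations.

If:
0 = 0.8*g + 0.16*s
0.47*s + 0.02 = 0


Then:
g = 0.01
s = -0.04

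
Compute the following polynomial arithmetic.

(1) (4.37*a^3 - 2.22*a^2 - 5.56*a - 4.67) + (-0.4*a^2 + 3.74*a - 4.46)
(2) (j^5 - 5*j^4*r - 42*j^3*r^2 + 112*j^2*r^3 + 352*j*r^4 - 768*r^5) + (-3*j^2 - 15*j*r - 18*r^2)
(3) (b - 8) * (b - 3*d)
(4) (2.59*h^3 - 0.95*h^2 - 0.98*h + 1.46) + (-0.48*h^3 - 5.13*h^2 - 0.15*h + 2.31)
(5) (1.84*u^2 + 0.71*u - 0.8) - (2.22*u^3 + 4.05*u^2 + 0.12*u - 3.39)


(1) = 4.37*a^3 - 2.62*a^2 - 1.82*a - 9.13
(2) = j^5 - 5*j^4*r - 42*j^3*r^2 + 112*j^2*r^3 - 3*j^2 + 352*j*r^4 - 15*j*r - 768*r^5 - 18*r^2
(3) = b^2 - 3*b*d - 8*b + 24*d
(4) = 2.11*h^3 - 6.08*h^2 - 1.13*h + 3.77
(5) = -2.22*u^3 - 2.21*u^2 + 0.59*u + 2.59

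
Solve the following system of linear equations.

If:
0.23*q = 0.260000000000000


Then:
q = 1.13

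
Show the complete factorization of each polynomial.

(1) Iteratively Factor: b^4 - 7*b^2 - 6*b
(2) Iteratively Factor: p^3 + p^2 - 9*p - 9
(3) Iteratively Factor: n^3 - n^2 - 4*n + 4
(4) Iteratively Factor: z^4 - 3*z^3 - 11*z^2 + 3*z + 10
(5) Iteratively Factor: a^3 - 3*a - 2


(1) = (b)*(b^3 - 7*b - 6) = b*(b - 3)*(b^2 + 3*b + 2) = b*(b - 3)*(b + 2)*(b + 1)
(2) = (p + 3)*(p^2 - 2*p - 3) = (p - 3)*(p + 3)*(p + 1)
(3) = (n - 1)*(n^2 - 4) = (n - 1)*(n + 2)*(n - 2)
(4) = (z - 1)*(z^3 - 2*z^2 - 13*z - 10) = (z - 1)*(z + 2)*(z^2 - 4*z - 5) = (z - 5)*(z - 1)*(z + 2)*(z + 1)
(5) = (a + 1)*(a^2 - a - 2) = (a - 2)*(a + 1)*(a + 1)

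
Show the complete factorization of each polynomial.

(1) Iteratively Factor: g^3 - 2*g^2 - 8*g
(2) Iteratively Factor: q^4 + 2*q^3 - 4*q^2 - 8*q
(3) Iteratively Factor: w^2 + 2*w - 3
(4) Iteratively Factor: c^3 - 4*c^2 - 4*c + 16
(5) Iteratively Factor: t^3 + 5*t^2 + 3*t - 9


(1) = (g + 2)*(g^2 - 4*g) = g*(g + 2)*(g - 4)
(2) = (q + 2)*(q^3 - 4*q) = (q - 2)*(q + 2)*(q^2 + 2*q) = q*(q - 2)*(q + 2)*(q + 2)
(3) = (w - 1)*(w + 3)
(4) = (c + 2)*(c^2 - 6*c + 8) = (c - 2)*(c + 2)*(c - 4)
(5) = (t + 3)*(t^2 + 2*t - 3) = (t + 3)^2*(t - 1)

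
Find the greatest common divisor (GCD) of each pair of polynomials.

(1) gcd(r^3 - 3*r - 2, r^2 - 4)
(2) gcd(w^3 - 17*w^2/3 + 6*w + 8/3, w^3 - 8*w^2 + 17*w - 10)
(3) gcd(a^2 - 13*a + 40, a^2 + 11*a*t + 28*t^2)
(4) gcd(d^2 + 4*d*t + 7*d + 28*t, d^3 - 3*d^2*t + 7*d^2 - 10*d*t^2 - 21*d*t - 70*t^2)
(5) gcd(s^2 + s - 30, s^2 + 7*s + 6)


(1) = r - 2
(2) = w - 2
(3) = 1
(4) = d + 7
(5) = gcd((s - 5)*(s + 6), (s + 1)*(s + 6)) = s + 6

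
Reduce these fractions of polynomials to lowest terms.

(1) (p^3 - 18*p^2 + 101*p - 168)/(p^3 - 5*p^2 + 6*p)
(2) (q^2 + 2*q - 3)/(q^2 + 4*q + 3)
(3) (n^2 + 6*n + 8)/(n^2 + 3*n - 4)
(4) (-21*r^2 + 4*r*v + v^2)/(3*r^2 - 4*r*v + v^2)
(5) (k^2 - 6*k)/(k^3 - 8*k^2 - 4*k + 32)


(1) = (p^2 - 15*p + 56)/(p^2 - 2*p)
(2) = (q - 1)/(q + 1)
(3) = (n + 2)/(n - 1)
(4) = (-7*r - v)/(r - v)
(5) = (k^2 - 6*k)/(k^3 - 8*k^2 - 4*k + 32)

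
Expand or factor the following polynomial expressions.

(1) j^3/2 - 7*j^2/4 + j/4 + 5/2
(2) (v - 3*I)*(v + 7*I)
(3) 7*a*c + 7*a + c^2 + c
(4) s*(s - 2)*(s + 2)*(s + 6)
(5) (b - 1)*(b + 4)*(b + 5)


(1) = (j/2 + 1/2)*(j - 5/2)*(j - 2)
(2) = v^2 + 4*I*v + 21
(3) = (7*a + c)*(c + 1)
(4) = s^4 + 6*s^3 - 4*s^2 - 24*s
(5) = b^3 + 8*b^2 + 11*b - 20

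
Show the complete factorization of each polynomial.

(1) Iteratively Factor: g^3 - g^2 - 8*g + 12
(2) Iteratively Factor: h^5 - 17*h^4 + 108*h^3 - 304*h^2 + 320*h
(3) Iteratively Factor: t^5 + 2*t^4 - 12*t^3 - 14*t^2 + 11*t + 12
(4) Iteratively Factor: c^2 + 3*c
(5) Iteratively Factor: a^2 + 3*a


(1) = (g + 3)*(g^2 - 4*g + 4) = (g - 2)*(g + 3)*(g - 2)
(2) = (h - 4)*(h^4 - 13*h^3 + 56*h^2 - 80*h) = (h - 4)^2*(h^3 - 9*h^2 + 20*h) = (h - 5)*(h - 4)^2*(h^2 - 4*h) = h*(h - 5)*(h - 4)^2*(h - 4)
(3) = (t - 1)*(t^4 + 3*t^3 - 9*t^2 - 23*t - 12) = (t - 3)*(t - 1)*(t^3 + 6*t^2 + 9*t + 4) = (t - 3)*(t - 1)*(t + 1)*(t^2 + 5*t + 4) = (t - 3)*(t - 1)*(t + 1)*(t + 4)*(t + 1)
(4) = (c)*(c + 3)
(5) = (a)*(a + 3)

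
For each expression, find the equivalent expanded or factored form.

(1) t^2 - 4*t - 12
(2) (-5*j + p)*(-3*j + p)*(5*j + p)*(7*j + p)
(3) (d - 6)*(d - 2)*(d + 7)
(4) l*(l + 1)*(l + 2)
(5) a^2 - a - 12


(1) = (t - 6)*(t + 2)
(2) = 525*j^4 - 100*j^3*p - 46*j^2*p^2 + 4*j*p^3 + p^4
(3) = d^3 - d^2 - 44*d + 84
(4) = l^3 + 3*l^2 + 2*l
(5) = (a - 4)*(a + 3)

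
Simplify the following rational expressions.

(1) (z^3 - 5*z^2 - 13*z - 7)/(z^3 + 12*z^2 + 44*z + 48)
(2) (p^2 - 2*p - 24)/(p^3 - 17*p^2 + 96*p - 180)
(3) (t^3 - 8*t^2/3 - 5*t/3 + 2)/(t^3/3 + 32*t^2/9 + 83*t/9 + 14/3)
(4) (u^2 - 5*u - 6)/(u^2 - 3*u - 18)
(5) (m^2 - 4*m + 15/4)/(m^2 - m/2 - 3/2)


(1) = (z^3 - 5*z^2 - 13*z - 7)/(z^3 + 12*z^2 + 44*z + 48)
(2) = (p + 4)/(p^2 - 11*p + 30)
(3) = (9*t^3 - 24*t^2 - 15*t + 18)/(3*t^3 + 32*t^2 + 83*t + 42)
(4) = (u + 1)/(u + 3)
(5) = (2*m - 5)/(2*m + 2)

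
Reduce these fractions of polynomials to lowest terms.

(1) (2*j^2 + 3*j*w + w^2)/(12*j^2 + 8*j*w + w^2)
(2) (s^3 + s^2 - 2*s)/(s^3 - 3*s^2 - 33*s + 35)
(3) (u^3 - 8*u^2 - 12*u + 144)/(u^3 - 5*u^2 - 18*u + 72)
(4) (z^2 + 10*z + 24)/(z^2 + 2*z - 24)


(1) = (j + w)/(6*j + w)
(2) = (s^2 + 2*s)/(s^2 - 2*s - 35)
(3) = (u - 6)/(u - 3)
(4) = (z + 4)/(z - 4)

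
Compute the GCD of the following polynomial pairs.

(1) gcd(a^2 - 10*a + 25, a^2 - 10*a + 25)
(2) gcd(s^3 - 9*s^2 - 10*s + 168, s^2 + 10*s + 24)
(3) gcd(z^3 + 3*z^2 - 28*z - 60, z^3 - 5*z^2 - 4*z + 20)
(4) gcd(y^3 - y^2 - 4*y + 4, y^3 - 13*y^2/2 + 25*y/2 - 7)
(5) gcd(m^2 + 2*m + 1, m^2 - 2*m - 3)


(1) = a^2 - 10*a + 25
(2) = gcd((s - 7)*(s - 6)*(s + 4), (s + 4)*(s + 6)) = s + 4
(3) = z^2 - 3*z - 10
(4) = gcd((y - 2)*(y - 1)*(y + 2), (y - 7/2)*(y - 2)*(y - 1)) = y^2 - 3*y + 2
(5) = gcd((m + 1)^2, (m - 3)*(m + 1)) = m + 1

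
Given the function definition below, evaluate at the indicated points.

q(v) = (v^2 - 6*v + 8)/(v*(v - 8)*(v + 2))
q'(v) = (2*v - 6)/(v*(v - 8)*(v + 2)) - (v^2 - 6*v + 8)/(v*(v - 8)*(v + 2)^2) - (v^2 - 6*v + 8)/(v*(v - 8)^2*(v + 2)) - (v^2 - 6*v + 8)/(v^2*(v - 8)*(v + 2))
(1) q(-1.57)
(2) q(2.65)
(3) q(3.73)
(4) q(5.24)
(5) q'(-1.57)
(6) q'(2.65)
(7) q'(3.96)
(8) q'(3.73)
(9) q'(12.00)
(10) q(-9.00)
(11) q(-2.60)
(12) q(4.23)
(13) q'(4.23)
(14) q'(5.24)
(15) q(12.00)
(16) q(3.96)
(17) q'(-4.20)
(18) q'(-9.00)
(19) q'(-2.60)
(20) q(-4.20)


(1) = 3.08
(2) = 0.01
(3) = 0.01
(4) = -0.04
(5) = -6.29
(6) = 0.01
(7) = -0.02
(8) = -0.02
(9) = -0.02
(10) = -0.13
(11) = -1.84
(12) = -0.01
(13) = -0.02
(14) = -0.04
(15) = 0.12
(16) = 0.00
(17) = -0.22
(18) = -0.02
(19) = -3.26
(20) = -0.45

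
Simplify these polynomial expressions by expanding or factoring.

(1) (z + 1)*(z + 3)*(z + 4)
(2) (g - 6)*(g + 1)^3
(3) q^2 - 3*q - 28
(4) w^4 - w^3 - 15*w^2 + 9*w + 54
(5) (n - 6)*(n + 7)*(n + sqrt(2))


(1) = z^3 + 8*z^2 + 19*z + 12
(2) = g^4 - 3*g^3 - 15*g^2 - 17*g - 6
(3) = (q - 7)*(q + 4)
(4) = (w - 3)^2*(w + 2)*(w + 3)
(5) = n^3 + n^2 + sqrt(2)*n^2 - 42*n + sqrt(2)*n - 42*sqrt(2)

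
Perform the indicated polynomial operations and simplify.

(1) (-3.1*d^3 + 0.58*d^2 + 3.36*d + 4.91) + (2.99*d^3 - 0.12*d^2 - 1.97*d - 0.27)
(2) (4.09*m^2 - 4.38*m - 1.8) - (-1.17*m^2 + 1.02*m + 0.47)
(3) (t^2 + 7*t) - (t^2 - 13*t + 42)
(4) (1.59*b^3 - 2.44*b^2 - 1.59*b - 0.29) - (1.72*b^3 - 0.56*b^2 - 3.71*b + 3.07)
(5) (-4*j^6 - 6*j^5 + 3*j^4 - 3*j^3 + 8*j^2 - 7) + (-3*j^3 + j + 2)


(1) = -0.11*d^3 + 0.46*d^2 + 1.39*d + 4.64
(2) = 5.26*m^2 - 5.4*m - 2.27
(3) = 20*t - 42
(4) = -0.13*b^3 - 1.88*b^2 + 2.12*b - 3.36
(5) = -4*j^6 - 6*j^5 + 3*j^4 - 6*j^3 + 8*j^2 + j - 5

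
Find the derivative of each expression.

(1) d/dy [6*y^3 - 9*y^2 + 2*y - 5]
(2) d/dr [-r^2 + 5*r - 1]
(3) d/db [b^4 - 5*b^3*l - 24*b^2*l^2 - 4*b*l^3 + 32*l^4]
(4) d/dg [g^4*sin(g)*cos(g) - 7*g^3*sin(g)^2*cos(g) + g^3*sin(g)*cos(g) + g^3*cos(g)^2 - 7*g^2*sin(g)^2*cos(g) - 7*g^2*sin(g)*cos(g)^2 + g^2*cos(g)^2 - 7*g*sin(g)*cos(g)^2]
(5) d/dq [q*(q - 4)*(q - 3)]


(1) = 18*y^2 - 18*y + 2
(2) = 5 - 2*r
(3) = 4*b^3 - 15*b^2*l - 48*b*l^2 - 4*l^3
(4) = 2*g^4*cos(g)^2 - g^4 - 21*g^3*sin(g)*cos(g)^2 + 2*sqrt(2)*g^3*sin(g)*cos(g + pi/4) + 7*g^3*sin(g) + g^3 - 21*g^2*sin(g)*cos(g)^2 + g^2*sin(g)*cos(g) + 7*g^2*sin(g) + 3*g^2*cos(g)^2 - 7*g^2*cos(g) - 14*g*sin(g)*cos(g)^2 - 7*g*cos(g)^3 + 2*g*cos(g)^2 - 7*sin(g)*cos(g)^2
(5) = 3*q^2 - 14*q + 12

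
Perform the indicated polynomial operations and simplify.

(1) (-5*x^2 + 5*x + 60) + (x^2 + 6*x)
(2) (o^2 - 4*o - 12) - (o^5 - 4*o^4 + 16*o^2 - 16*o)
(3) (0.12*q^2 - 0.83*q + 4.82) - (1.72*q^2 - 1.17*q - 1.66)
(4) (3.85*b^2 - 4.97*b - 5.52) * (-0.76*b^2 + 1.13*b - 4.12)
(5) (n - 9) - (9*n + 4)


(1) = -4*x^2 + 11*x + 60
(2) = -o^5 + 4*o^4 - 15*o^2 + 12*o - 12
(3) = -1.6*q^2 + 0.34*q + 6.48
(4) = -2.926*b^4 + 8.1277*b^3 - 17.2829*b^2 + 14.2388*b + 22.7424
(5) = -8*n - 13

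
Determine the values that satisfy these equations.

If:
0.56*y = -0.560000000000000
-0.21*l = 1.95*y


Then:
l = 9.29
y = -1.00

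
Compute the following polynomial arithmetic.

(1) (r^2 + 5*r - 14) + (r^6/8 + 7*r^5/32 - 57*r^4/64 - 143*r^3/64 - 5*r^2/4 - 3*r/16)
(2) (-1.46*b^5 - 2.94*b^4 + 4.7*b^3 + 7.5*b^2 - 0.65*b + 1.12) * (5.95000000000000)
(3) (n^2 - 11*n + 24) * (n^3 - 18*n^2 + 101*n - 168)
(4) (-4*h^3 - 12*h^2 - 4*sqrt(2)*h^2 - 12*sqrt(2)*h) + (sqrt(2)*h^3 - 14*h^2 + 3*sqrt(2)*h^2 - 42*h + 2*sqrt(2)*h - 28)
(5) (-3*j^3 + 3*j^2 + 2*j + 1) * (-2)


(1) = r^6/8 + 7*r^5/32 - 57*r^4/64 - 143*r^3/64 - r^2/4 + 77*r/16 - 14
(2) = -8.687*b^5 - 17.493*b^4 + 27.965*b^3 + 44.625*b^2 - 3.8675*b + 6.664
(3) = n^5 - 29*n^4 + 323*n^3 - 1711*n^2 + 4272*n - 4032
(4) = -4*h^3 + sqrt(2)*h^3 - 26*h^2 - sqrt(2)*h^2 - 42*h - 10*sqrt(2)*h - 28
(5) = 6*j^3 - 6*j^2 - 4*j - 2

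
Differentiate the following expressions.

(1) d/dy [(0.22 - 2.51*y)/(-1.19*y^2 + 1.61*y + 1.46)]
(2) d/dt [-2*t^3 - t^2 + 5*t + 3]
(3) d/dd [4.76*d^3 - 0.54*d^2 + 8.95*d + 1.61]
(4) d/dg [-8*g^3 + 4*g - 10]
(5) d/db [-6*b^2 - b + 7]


(1) = (-2.9869*y^2 + 0.5236*y - 4.0188)/(1.4161*y^4 - 3.8318*y^3 - 0.8827*y^2 + 4.7012*y + 2.1316)
(2) = -6*t^2 - 2*t + 5
(3) = 14.28*d^2 - 1.08*d + 8.95
(4) = 4 - 24*g^2
(5) = -12*b - 1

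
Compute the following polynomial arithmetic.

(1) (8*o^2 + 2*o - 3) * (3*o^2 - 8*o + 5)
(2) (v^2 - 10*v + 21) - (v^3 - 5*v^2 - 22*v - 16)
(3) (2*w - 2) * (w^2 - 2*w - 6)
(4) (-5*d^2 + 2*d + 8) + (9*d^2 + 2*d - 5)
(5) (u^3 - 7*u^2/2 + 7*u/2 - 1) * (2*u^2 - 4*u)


(1) = 24*o^4 - 58*o^3 + 15*o^2 + 34*o - 15
(2) = -v^3 + 6*v^2 + 12*v + 37
(3) = 2*w^3 - 6*w^2 - 8*w + 12
(4) = 4*d^2 + 4*d + 3
(5) = 2*u^5 - 11*u^4 + 21*u^3 - 16*u^2 + 4*u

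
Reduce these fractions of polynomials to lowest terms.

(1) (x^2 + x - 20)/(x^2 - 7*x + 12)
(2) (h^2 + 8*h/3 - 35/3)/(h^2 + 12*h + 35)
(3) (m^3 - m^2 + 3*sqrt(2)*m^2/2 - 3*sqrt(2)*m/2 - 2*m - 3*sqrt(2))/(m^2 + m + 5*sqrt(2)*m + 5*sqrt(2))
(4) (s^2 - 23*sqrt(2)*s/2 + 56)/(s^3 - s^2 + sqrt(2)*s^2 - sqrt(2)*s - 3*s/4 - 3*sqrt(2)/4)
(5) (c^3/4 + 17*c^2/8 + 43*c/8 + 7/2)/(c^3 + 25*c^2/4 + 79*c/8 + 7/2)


(1) = (x + 5)/(x - 3)
(2) = (3*h - 7)/(3*h + 21)
(3) = (2*m^2 + m*(-4 + 3*sqrt(2)) - 6*sqrt(2))/(2*m + 10*sqrt(2))
(4) = (8*s^2 - 92*sqrt(2)*s + 448)/(8*s^3 + s^2*(-8 + 8*sqrt(2)) + s*(-8*sqrt(2) - 6) - 6*sqrt(2))
(5) = (2*c^2 + 9*c + 7)/(8*c^2 + 18*c + 7)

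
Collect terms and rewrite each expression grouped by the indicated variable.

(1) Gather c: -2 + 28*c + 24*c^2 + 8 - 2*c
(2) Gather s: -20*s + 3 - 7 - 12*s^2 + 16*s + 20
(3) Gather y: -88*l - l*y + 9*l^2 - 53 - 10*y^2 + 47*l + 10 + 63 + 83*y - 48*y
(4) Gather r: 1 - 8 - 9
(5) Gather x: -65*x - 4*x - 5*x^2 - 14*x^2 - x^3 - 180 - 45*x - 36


(1) = 24*c^2 + 26*c + 6
(2) = -12*s^2 - 4*s + 16
(3) = 9*l^2 - 41*l - 10*y^2 + y*(35 - l) + 20
(4) = -16
(5) = -x^3 - 19*x^2 - 114*x - 216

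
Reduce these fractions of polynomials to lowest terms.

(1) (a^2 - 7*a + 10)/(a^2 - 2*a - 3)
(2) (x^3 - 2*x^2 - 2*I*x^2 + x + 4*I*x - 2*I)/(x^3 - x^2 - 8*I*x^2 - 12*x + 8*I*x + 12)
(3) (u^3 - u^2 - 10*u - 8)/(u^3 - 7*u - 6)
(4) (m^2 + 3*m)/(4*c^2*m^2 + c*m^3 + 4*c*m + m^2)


(1) = (a^2 - 7*a + 10)/(a^2 - 2*a - 3)
(2) = (x - 1)/(x - 6*I)
(3) = (u - 4)/(u - 3)
(4) = (m + 3)/(4*c^2*m + c*m^2 + 4*c + m)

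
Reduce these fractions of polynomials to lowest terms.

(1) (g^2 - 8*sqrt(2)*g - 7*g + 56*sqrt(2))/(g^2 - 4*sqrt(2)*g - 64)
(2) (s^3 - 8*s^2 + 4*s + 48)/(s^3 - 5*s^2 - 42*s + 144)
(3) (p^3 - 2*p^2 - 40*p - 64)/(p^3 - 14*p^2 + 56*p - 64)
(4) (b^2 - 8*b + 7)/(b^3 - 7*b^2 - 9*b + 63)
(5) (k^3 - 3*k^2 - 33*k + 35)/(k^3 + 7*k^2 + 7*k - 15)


(1) = (g - 7)/(g + 4*sqrt(2))
(2) = (s^3 - 8*s^2 + 4*s + 48)/(s^3 - 5*s^2 - 42*s + 144)
(3) = (p^2 + 6*p + 8)/(p^2 - 6*p + 8)
(4) = (b - 1)/(b^2 - 9)
(5) = (k - 7)/(k + 3)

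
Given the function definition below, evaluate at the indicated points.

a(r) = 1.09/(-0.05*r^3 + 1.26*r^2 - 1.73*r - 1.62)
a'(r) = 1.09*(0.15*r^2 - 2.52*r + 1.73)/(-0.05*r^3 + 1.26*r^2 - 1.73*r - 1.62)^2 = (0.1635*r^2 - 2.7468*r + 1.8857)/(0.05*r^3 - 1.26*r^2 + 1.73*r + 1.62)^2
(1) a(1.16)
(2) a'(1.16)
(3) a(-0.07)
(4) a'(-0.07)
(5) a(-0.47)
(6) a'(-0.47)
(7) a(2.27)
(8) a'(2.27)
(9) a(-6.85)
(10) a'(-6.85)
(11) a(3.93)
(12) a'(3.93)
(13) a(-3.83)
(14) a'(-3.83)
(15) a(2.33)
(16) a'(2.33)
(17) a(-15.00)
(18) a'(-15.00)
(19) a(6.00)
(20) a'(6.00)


(1) = -0.54
(2) = -0.27
(3) = -0.73
(4) = 0.93
(5) = -2.08
(6) = 11.73
(7) = 3.02
(8) = -26.96
(9) = 0.01
(10) = 0.00
(11) = 0.14
(12) = -0.10
(13) = 0.04
(14) = 0.02
(15) = 1.96
(16) = -11.69
(17) = 0.00
(18) = 0.00
(19) = 0.05
(20) = -0.02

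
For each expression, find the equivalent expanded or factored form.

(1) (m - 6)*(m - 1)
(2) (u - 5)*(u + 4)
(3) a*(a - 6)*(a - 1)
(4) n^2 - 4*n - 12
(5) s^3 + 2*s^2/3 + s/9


(1) = m^2 - 7*m + 6
(2) = u^2 - u - 20
(3) = a^3 - 7*a^2 + 6*a
(4) = (n - 6)*(n + 2)
(5) = s*(s + 1/3)^2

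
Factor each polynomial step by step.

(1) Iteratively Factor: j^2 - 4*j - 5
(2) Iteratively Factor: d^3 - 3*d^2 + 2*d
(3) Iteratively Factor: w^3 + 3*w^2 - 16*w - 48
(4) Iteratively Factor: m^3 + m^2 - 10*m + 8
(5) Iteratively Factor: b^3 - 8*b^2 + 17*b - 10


(1) = (j + 1)*(j - 5)
(2) = (d)*(d^2 - 3*d + 2) = d*(d - 2)*(d - 1)
(3) = (w + 3)*(w^2 - 16) = (w - 4)*(w + 3)*(w + 4)
(4) = (m - 1)*(m^2 + 2*m - 8) = (m - 1)*(m + 4)*(m - 2)
(5) = (b - 1)*(b^2 - 7*b + 10) = (b - 2)*(b - 1)*(b - 5)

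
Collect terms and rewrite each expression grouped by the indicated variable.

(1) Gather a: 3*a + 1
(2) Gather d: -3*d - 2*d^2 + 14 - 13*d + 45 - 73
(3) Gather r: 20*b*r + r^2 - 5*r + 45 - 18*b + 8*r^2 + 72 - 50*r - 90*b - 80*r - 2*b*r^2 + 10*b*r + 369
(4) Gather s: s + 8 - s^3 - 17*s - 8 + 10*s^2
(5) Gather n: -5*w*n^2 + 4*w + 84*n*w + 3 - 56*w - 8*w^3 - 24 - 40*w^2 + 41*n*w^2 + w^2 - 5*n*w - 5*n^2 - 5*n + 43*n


(1) = 3*a + 1
(2) = -2*d^2 - 16*d - 14
(3) = -108*b + r^2*(9 - 2*b) + r*(30*b - 135) + 486
(4) = -s^3 + 10*s^2 - 16*s
(5) = n^2*(-5*w - 5) + n*(41*w^2 + 79*w + 38) - 8*w^3 - 39*w^2 - 52*w - 21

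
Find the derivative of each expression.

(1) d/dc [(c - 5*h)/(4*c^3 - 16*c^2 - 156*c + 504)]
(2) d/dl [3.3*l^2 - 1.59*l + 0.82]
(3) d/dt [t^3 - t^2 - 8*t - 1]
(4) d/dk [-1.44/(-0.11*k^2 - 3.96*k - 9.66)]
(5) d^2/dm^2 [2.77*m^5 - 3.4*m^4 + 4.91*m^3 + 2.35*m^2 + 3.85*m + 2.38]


(1) = (c^3 - 4*c^2 - 39*c + (c - 5*h)*(-3*c^2 + 8*c + 39) + 126)/(4*(c^3 - 4*c^2 - 39*c + 126)^2)
(2) = 6.6*l - 1.59
(3) = 3*t^2 - 2*t - 8
(4) = (-0.3168*k - 5.7024)/(0.11*k^2 + 3.96*k + 9.66)^2
(5) = 55.4*m^3 - 40.8*m^2 + 29.46*m + 4.7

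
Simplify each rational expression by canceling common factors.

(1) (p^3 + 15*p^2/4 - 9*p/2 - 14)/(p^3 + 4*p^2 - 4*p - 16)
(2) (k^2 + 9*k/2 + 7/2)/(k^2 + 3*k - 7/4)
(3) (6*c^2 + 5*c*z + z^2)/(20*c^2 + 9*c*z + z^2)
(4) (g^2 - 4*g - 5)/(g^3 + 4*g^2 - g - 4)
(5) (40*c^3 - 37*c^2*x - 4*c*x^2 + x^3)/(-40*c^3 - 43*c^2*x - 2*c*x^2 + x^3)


(1) = (4*p + 7)/(4*p + 8)
(2) = (2*k + 2)/(2*k - 1)
(3) = (6*c^2 + 5*c*z + z^2)/(20*c^2 + 9*c*z + z^2)
(4) = (g - 5)/(g^2 + 3*g - 4)
(5) = (-c + x)/(c + x)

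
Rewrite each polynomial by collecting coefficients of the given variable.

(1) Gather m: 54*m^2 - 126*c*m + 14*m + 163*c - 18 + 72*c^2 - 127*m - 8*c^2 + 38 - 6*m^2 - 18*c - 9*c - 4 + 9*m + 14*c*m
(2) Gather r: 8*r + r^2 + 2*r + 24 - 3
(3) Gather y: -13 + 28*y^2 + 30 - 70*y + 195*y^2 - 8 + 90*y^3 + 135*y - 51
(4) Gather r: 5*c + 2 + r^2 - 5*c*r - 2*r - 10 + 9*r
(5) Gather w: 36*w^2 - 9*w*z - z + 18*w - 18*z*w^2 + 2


(1) = 64*c^2 + 136*c + 48*m^2 + m*(-112*c - 104) + 16
(2) = r^2 + 10*r + 21
(3) = 90*y^3 + 223*y^2 + 65*y - 42
(4) = 5*c + r^2 + r*(7 - 5*c) - 8
(5) = w^2*(36 - 18*z) + w*(18 - 9*z) - z + 2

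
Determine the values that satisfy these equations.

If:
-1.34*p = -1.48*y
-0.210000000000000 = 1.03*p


Then:
p = -0.20
y = -0.18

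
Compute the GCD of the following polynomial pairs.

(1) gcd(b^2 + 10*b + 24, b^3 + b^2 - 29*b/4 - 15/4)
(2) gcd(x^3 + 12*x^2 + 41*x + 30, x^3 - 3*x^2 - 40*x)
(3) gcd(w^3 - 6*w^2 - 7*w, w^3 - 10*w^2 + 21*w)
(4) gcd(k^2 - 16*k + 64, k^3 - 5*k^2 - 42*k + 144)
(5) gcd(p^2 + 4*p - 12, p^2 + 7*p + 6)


(1) = gcd((b + 4)*(b + 6), (b - 5/2)*(b + 1/2)*(b + 3)) = 1
(2) = gcd((x + 1)*(x + 5)*(x + 6), x*(x - 8)*(x + 5)) = x + 5
(3) = gcd(w*(w - 7)*(w + 1), w*(w - 7)*(w - 3)) = w^2 - 7*w
(4) = gcd((k - 8)^2, (k - 8)*(k - 3)*(k + 6)) = k - 8
(5) = p + 6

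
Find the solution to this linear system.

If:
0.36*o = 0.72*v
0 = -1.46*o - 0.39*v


Then:
o = 0.00
v = 0.00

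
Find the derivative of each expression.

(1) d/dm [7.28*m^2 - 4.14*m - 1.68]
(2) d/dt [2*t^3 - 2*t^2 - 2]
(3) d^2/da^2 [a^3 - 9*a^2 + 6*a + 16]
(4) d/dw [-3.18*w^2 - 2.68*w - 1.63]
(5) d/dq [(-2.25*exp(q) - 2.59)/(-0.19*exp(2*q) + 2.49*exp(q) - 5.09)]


(1) = 14.56*m - 4.14
(2) = 2*t*(3*t - 2)
(3) = 6*a - 18
(4) = -6.36*w - 2.68
(5) = (-0.4275*exp(2*q) - 0.9842*exp(q) + 17.9016)*exp(q)/(0.0361*exp(4*q) - 0.9462*exp(3*q) + 8.1343*exp(2*q) - 25.3482*exp(q) + 25.9081)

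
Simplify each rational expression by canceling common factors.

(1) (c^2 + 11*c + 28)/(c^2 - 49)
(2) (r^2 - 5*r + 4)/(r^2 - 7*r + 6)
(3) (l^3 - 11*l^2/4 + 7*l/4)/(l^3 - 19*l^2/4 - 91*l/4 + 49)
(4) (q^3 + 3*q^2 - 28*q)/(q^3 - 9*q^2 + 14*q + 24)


(1) = (c + 4)/(c - 7)
(2) = (r - 4)/(r - 6)
(3) = (l^2 - l)/(l^2 - 3*l - 28)
(4) = (q^2 + 7*q)/(q^2 - 5*q - 6)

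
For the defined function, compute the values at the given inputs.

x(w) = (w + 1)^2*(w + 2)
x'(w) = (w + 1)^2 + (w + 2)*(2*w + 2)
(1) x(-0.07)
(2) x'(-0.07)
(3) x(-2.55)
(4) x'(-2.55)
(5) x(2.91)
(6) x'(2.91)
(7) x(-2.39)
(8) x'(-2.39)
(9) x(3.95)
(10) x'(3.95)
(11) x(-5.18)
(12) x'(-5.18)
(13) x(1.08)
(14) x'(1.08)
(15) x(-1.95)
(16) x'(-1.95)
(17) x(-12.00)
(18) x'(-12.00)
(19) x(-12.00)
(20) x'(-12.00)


(1) = 1.67
(2) = 4.45
(3) = -1.32
(4) = 4.11
(5) = 75.06
(6) = 53.68
(7) = -0.75
(8) = 3.02
(9) = 145.79
(10) = 83.41
(11) = -55.56
(12) = 44.06
(13) = 13.33
(14) = 17.14
(15) = 0.05
(16) = 0.81
(17) = -1210.00
(18) = 341.00
(19) = -1210.00
(20) = 341.00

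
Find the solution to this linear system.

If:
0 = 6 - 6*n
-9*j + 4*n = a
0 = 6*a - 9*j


Then:
a = 4/7
j = 8/21
n = 1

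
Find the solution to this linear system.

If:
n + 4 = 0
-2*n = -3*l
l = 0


Then:
No Solution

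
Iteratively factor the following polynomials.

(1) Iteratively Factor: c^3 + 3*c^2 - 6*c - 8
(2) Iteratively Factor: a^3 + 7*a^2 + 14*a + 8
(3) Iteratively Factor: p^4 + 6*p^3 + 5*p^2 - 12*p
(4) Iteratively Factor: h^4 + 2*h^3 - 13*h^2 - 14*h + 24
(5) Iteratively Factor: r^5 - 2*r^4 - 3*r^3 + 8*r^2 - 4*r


(1) = (c + 1)*(c^2 + 2*c - 8) = (c + 1)*(c + 4)*(c - 2)
(2) = (a + 2)*(a^2 + 5*a + 4) = (a + 2)*(a + 4)*(a + 1)
(3) = (p - 1)*(p^3 + 7*p^2 + 12*p) = (p - 1)*(p + 4)*(p^2 + 3*p) = (p - 1)*(p + 3)*(p + 4)*(p)
(4) = (h + 4)*(h^3 - 2*h^2 - 5*h + 6) = (h - 3)*(h + 4)*(h^2 + h - 2) = (h - 3)*(h + 2)*(h + 4)*(h - 1)
(5) = (r + 2)*(r^4 - 4*r^3 + 5*r^2 - 2*r) = (r - 1)*(r + 2)*(r^3 - 3*r^2 + 2*r) = r*(r - 1)*(r + 2)*(r^2 - 3*r + 2) = r*(r - 1)^2*(r + 2)*(r - 2)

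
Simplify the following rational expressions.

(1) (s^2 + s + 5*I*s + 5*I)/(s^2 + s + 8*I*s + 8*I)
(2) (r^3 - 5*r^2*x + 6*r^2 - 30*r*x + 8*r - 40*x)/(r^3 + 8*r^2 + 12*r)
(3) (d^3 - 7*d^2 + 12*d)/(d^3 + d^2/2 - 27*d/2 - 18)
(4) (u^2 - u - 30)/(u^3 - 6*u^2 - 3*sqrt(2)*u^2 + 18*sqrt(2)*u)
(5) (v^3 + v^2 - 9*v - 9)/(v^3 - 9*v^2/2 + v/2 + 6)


(1) = (s + 5*I)/(s + 8*I)
(2) = (r^2 - 5*r*x + 4*r - 20*x)/(r^2 + 6*r)
(3) = (2*d^2 - 6*d)/(2*d^2 + 9*d + 9)
(4) = (u + 5)/(u^2 - 3*sqrt(2)*u)
(5) = (2*v^2 - 18)/(2*v^2 - 11*v + 12)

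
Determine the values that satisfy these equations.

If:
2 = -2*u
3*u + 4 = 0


Then:
No Solution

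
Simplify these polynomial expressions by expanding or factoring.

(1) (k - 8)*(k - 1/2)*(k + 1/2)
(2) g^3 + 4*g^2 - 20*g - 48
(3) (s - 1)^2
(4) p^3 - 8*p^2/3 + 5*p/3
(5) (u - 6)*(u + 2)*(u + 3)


(1) = k^3 - 8*k^2 - k/4 + 2
(2) = (g - 4)*(g + 2)*(g + 6)
(3) = s^2 - 2*s + 1
(4) = p*(p - 5/3)*(p - 1)
(5) = u^3 - u^2 - 24*u - 36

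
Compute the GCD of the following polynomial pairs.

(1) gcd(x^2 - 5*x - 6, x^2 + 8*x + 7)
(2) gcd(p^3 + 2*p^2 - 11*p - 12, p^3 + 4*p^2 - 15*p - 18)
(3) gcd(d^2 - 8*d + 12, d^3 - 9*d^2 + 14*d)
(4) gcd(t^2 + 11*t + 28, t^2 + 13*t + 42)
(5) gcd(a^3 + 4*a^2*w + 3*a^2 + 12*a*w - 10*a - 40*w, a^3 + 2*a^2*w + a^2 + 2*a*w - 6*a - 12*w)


(1) = x + 1
(2) = p^2 - 2*p - 3
(3) = d - 2
(4) = t + 7
(5) = gcd((a - 2)*(a + 5)*(a + 4*w), (a - 2)*(a + 3)*(a + 2*w)) = a - 2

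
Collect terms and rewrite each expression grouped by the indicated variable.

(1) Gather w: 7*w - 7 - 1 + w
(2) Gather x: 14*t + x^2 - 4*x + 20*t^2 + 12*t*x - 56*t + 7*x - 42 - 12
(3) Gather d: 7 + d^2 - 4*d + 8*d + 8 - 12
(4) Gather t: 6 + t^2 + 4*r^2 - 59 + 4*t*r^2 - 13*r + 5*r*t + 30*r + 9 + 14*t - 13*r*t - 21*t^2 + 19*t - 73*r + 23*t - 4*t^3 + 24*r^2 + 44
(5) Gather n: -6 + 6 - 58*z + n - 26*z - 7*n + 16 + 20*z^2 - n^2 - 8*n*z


(1) = 8*w - 8
(2) = 20*t^2 - 42*t + x^2 + x*(12*t + 3) - 54
(3) = d^2 + 4*d + 3
(4) = 28*r^2 - 56*r - 4*t^3 - 20*t^2 + t*(4*r^2 - 8*r + 56)
(5) = -n^2 + n*(-8*z - 6) + 20*z^2 - 84*z + 16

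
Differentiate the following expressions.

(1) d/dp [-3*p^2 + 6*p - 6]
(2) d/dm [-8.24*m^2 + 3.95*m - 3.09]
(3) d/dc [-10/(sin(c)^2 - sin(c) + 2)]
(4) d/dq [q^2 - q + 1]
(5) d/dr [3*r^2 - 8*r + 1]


(1) = 6 - 6*p
(2) = 3.95 - 16.48*m
(3) = 10*(2*sin(c) - 1)*cos(c)/(sin(c)^2 - sin(c) + 2)^2
(4) = 2*q - 1
(5) = 6*r - 8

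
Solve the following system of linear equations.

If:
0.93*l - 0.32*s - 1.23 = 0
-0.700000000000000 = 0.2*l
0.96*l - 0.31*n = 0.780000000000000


Then:
l = -3.50
n = -13.35
s = -14.02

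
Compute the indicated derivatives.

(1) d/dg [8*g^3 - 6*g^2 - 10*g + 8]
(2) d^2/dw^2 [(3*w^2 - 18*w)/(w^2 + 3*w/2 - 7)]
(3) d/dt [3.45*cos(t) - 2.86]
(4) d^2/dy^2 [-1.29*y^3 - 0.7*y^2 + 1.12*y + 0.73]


(1) = 24*g^2 - 12*g - 10
(2) = 24*(-15*w^3 + 42*w^2 - 252*w - 28)/(8*w^6 + 36*w^5 - 114*w^4 - 477*w^3 + 798*w^2 + 1764*w - 2744)
(3) = -3.45*sin(t)
(4) = -7.74*y - 1.4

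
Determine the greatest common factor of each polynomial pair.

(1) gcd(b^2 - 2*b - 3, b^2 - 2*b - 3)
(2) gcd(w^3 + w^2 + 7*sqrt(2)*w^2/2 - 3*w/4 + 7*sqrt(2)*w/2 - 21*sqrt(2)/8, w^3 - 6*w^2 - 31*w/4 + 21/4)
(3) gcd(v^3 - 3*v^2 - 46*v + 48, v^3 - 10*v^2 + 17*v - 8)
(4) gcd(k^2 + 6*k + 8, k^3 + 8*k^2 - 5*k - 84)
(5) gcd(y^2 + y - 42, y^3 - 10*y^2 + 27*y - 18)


(1) = b^2 - 2*b - 3
(2) = gcd((w - 1/2)*(w + 3/2)*(w + 7*sqrt(2)/2), (w - 7)*(w - 1/2)*(w + 3/2)) = w^2 + w - 3/4
(3) = v^2 - 9*v + 8
(4) = gcd((k + 2)*(k + 4), (k - 3)*(k + 4)*(k + 7)) = k + 4
(5) = gcd((y - 6)*(y + 7), (y - 6)*(y - 3)*(y - 1)) = y - 6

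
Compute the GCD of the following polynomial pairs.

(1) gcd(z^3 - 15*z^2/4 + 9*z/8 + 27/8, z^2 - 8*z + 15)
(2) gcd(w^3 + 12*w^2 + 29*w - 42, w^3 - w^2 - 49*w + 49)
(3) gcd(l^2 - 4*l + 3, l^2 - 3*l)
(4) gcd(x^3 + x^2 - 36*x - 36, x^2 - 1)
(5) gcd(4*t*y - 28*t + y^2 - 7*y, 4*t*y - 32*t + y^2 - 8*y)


(1) = z - 3
(2) = gcd((w - 1)*(w + 6)*(w + 7), (w - 7)*(w - 1)*(w + 7)) = w^2 + 6*w - 7
(3) = l - 3
(4) = gcd((x - 6)*(x + 1)*(x + 6), (x - 1)*(x + 1)) = x + 1
(5) = 4*t + y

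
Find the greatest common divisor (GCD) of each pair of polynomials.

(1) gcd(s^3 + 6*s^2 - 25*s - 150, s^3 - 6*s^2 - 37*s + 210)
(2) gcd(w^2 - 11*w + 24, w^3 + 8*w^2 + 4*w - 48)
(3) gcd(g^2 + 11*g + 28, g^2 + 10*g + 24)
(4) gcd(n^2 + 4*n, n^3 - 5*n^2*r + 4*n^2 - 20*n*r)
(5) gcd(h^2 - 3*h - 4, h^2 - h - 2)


(1) = gcd((s - 5)*(s + 5)*(s + 6), (s - 7)*(s - 5)*(s + 6)) = s^2 + s - 30
(2) = 1
(3) = gcd((g + 4)*(g + 7), (g + 4)*(g + 6)) = g + 4
(4) = n^2 + 4*n
(5) = gcd((h - 4)*(h + 1), (h - 2)*(h + 1)) = h + 1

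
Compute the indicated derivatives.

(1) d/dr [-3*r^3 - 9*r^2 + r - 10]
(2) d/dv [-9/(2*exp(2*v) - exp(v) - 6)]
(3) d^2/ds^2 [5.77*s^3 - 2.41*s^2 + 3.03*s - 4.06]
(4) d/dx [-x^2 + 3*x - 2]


(1) = -9*r^2 - 18*r + 1
(2) = (36*exp(v) - 9)*exp(v)/(-2*exp(2*v) + exp(v) + 6)^2
(3) = 34.62*s - 4.82
(4) = 3 - 2*x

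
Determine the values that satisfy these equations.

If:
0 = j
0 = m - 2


Then:
j = 0
m = 2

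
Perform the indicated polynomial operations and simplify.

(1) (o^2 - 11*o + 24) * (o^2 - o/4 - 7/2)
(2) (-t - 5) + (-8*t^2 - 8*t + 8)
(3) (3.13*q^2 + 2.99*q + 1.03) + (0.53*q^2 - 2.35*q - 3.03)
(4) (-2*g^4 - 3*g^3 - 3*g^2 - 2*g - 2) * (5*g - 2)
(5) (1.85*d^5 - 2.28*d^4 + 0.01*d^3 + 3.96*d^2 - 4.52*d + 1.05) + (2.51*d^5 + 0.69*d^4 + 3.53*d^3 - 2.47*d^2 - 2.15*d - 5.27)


(1) = o^4 - 45*o^3/4 + 93*o^2/4 + 65*o/2 - 84
(2) = -8*t^2 - 9*t + 3
(3) = 3.66*q^2 + 0.64*q - 2.0
(4) = -10*g^5 - 11*g^4 - 9*g^3 - 4*g^2 - 6*g + 4
(5) = 4.36*d^5 - 1.59*d^4 + 3.54*d^3 + 1.49*d^2 - 6.67*d - 4.22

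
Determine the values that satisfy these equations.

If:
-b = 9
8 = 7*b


Then:
No Solution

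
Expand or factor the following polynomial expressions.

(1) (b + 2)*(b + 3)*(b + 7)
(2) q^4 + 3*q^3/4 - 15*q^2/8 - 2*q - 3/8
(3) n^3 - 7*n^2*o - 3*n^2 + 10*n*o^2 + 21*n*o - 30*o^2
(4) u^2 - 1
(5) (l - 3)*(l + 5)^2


(1) = b^3 + 12*b^2 + 41*b + 42
(2) = (q - 3/2)*(q + 1/4)*(q + 1)^2
(3) = (n - 3)*(n - 5*o)*(n - 2*o)
(4) = (u - 1)*(u + 1)
(5) = l^3 + 7*l^2 - 5*l - 75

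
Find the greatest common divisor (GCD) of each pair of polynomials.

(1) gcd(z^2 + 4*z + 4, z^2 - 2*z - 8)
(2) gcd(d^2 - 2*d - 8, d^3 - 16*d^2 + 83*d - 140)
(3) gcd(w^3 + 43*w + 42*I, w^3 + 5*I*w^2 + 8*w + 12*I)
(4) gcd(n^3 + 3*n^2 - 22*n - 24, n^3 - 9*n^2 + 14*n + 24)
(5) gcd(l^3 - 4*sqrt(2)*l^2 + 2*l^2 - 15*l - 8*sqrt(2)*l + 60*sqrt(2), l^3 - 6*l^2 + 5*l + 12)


(1) = z + 2
(2) = gcd((d - 4)*(d + 2), (d - 7)*(d - 5)*(d - 4)) = d - 4
(3) = gcd((w - 7*I)*(w + I)*(w + 6*I), (w - 2*I)*(w + I)*(w + 6*I)) = w^2 + 7*I*w - 6
(4) = gcd((n - 4)*(n + 1)*(n + 6), (n - 6)*(n - 4)*(n + 1)) = n^2 - 3*n - 4
(5) = gcd((l - 3)*(l + 5)*(l - 4*sqrt(2)), (l - 4)*(l - 3)*(l + 1)) = l - 3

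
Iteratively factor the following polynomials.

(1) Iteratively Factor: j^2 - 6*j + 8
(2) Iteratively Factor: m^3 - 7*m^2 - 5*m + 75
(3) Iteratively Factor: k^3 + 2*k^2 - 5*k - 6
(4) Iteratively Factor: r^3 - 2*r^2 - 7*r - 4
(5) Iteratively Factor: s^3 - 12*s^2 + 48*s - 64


(1) = (j - 2)*(j - 4)
(2) = (m - 5)*(m^2 - 2*m - 15) = (m - 5)^2*(m + 3)
(3) = (k + 1)*(k^2 + k - 6) = (k - 2)*(k + 1)*(k + 3)
(4) = (r + 1)*(r^2 - 3*r - 4) = (r - 4)*(r + 1)*(r + 1)
(5) = (s - 4)*(s^2 - 8*s + 16) = (s - 4)^2*(s - 4)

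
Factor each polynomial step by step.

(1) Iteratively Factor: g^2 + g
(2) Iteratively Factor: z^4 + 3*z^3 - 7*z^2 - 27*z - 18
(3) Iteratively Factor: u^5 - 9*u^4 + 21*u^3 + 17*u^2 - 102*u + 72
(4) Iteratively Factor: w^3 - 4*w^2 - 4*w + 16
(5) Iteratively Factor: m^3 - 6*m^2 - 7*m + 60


(1) = (g + 1)*(g)
(2) = (z + 3)*(z^3 - 7*z - 6) = (z - 3)*(z + 3)*(z^2 + 3*z + 2) = (z - 3)*(z + 1)*(z + 3)*(z + 2)
(3) = (u - 3)*(u^4 - 6*u^3 + 3*u^2 + 26*u - 24) = (u - 4)*(u - 3)*(u^3 - 2*u^2 - 5*u + 6) = (u - 4)*(u - 3)^2*(u^2 + u - 2) = (u - 4)*(u - 3)^2*(u + 2)*(u - 1)
(4) = (w + 2)*(w^2 - 6*w + 8) = (w - 4)*(w + 2)*(w - 2)
(5) = (m - 4)*(m^2 - 2*m - 15) = (m - 5)*(m - 4)*(m + 3)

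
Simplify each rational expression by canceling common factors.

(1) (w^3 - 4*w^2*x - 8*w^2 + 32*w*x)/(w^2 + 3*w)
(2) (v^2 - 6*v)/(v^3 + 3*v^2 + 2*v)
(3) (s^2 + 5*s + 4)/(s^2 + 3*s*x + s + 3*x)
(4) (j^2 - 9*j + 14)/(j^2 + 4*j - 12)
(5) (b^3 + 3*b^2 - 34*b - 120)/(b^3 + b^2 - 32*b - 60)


(1) = (w^2 - 4*w*x - 8*w + 32*x)/(w + 3)
(2) = (v - 6)/(v^2 + 3*v + 2)
(3) = (s + 4)/(s + 3*x)
(4) = (j - 7)/(j + 6)
(5) = (b + 4)/(b + 2)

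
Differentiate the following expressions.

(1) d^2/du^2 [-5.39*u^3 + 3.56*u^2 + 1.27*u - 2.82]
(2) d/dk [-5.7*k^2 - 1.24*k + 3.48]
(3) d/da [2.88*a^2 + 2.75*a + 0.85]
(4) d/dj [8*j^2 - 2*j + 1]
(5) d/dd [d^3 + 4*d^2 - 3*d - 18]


(1) = 7.12 - 32.34*u
(2) = -11.4*k - 1.24
(3) = 5.76*a + 2.75
(4) = 16*j - 2
(5) = 3*d^2 + 8*d - 3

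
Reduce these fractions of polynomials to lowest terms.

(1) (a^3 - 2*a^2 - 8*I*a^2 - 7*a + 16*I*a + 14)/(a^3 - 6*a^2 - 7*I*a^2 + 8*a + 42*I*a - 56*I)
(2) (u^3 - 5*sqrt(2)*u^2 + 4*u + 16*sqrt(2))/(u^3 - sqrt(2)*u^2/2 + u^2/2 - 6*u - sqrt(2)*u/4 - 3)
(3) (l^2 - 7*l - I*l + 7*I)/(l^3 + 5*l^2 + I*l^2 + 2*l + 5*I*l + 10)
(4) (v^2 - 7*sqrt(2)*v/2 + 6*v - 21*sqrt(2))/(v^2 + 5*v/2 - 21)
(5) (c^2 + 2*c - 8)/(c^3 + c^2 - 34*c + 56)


(1) = (a - I)/(a - 4)
(2) = (4*u^2 - 12*sqrt(2)*u - 32)/(4*u^2 + u*(2 + 6*sqrt(2)) + 3*sqrt(2))
(3) = (l - 7)/(l^2 + l*(5 + 2*I) + 10*I)
(4) = (4*v - 14*sqrt(2))/(4*v - 14)
(5) = (c + 4)/(c^2 + 3*c - 28)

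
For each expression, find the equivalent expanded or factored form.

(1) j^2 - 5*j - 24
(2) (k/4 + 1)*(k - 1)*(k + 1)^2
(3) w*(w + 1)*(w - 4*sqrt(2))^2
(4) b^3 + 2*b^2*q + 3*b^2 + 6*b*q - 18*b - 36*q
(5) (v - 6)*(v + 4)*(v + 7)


(1) = (j - 8)*(j + 3)
(2) = k^4/4 + 5*k^3/4 + 3*k^2/4 - 5*k/4 - 1
(3) = w^4 - 8*sqrt(2)*w^3 + w^3 - 8*sqrt(2)*w^2 + 32*w^2 + 32*w
(4) = (b - 3)*(b + 6)*(b + 2*q)
(5) = v^3 + 5*v^2 - 38*v - 168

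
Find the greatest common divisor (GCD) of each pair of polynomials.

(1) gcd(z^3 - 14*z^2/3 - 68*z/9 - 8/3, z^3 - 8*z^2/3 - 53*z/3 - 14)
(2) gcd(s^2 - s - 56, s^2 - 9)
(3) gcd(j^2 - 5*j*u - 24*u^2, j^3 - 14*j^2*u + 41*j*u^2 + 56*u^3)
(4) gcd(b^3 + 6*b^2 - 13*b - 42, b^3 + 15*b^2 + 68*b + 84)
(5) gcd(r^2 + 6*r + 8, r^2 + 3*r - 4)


(1) = z - 6
(2) = gcd((s - 8)*(s + 7), (s - 3)*(s + 3)) = 1
(3) = gcd((j - 8*u)*(j + 3*u), (j - 8*u)*(j - 7*u)*(j + u)) = -j + 8*u
(4) = gcd((b - 3)*(b + 2)*(b + 7), (b + 2)*(b + 6)*(b + 7)) = b^2 + 9*b + 14
(5) = gcd((r + 2)*(r + 4), (r - 1)*(r + 4)) = r + 4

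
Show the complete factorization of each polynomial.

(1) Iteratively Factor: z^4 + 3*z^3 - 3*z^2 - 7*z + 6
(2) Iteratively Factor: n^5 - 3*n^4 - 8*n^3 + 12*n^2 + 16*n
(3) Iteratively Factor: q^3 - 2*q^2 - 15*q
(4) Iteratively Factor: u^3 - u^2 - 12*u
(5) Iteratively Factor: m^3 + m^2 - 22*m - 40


(1) = (z + 3)*(z^3 - 3*z + 2) = (z - 1)*(z + 3)*(z^2 + z - 2) = (z - 1)^2*(z + 3)*(z + 2)
(2) = (n - 2)*(n^4 - n^3 - 10*n^2 - 8*n) = (n - 2)*(n + 2)*(n^3 - 3*n^2 - 4*n) = n*(n - 2)*(n + 2)*(n^2 - 3*n - 4) = n*(n - 4)*(n - 2)*(n + 2)*(n + 1)
(3) = (q + 3)*(q^2 - 5*q) = q*(q + 3)*(q - 5)
(4) = (u - 4)*(u^2 + 3*u) = u*(u - 4)*(u + 3)
(5) = (m + 2)*(m^2 - m - 20) = (m - 5)*(m + 2)*(m + 4)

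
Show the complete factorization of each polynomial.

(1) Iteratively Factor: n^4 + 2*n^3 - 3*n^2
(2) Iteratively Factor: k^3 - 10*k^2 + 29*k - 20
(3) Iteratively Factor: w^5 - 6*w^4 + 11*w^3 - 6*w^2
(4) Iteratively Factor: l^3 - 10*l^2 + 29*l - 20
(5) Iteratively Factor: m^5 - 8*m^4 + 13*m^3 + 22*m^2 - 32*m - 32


(1) = (n)*(n^3 + 2*n^2 - 3*n) = n*(n - 1)*(n^2 + 3*n) = n^2*(n - 1)*(n + 3)
(2) = (k - 5)*(k^2 - 5*k + 4) = (k - 5)*(k - 4)*(k - 1)
(3) = (w - 3)*(w^4 - 3*w^3 + 2*w^2) = (w - 3)*(w - 2)*(w^3 - w^2) = w*(w - 3)*(w - 2)*(w^2 - w) = w*(w - 3)*(w - 2)*(w - 1)*(w)
(4) = (l - 1)*(l^2 - 9*l + 20) = (l - 5)*(l - 1)*(l - 4)
(5) = (m + 1)*(m^4 - 9*m^3 + 22*m^2 - 32) = (m + 1)^2*(m^3 - 10*m^2 + 32*m - 32) = (m - 2)*(m + 1)^2*(m^2 - 8*m + 16) = (m - 4)*(m - 2)*(m + 1)^2*(m - 4)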